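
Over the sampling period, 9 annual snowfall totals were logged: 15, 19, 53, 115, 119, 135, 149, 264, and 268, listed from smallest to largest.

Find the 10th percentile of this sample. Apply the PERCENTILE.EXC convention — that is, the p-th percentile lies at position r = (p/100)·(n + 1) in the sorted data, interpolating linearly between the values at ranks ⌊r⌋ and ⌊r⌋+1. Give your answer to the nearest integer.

n = 9.
r = (10/100)·(9 + 1) = 1.
r is an integer, so P10 is the value at rank 1: 15.

15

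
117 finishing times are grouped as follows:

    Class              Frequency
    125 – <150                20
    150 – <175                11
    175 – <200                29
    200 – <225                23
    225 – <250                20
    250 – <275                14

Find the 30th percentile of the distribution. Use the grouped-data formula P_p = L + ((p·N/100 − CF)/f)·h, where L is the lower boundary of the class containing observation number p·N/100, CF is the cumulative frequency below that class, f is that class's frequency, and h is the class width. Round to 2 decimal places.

N = 117; target position k = 30/100 · 117 = 35.1.
Cumulative frequencies: 20, 31, 60, 83, 103, 117.
Observation 35.1 falls in the class 175 – <200.
L = 175, CF = 31, f = 29, h = 25.
P30 = 175 + ((35.1 − 31)/29)·25 = 175 + 3.53448 = 178.534.

178.53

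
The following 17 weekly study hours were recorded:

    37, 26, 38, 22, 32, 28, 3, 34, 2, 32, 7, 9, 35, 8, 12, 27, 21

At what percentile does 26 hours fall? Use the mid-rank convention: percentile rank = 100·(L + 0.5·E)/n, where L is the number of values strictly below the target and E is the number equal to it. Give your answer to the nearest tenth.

Sorted: 2, 3, 7, 8, 9, 12, 21, 22, 26, 27, 28, 32, 32, 34, 35, 37, 38.
Count below 26: L = 8; count equal: E = 1; n = 17.
Percentile rank = 100·(8 + 0.5·1)/17 = 100·8.5/17 = 50.

50.0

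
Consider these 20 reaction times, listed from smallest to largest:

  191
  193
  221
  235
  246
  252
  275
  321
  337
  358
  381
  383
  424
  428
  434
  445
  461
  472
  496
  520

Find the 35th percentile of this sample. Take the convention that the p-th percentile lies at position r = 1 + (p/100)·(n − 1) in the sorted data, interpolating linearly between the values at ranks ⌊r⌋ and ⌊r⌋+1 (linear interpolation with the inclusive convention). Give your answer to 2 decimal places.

304.90

n = 20.
r = 1 + (35/100)·(20 − 1) = 1 + 6.65 = 7.65.
Rank 7 is 275 and rank 8 is 321.
Interpolate: 275 + 0.65·(321 − 275) = 275 + 0.65·46 = 304.9.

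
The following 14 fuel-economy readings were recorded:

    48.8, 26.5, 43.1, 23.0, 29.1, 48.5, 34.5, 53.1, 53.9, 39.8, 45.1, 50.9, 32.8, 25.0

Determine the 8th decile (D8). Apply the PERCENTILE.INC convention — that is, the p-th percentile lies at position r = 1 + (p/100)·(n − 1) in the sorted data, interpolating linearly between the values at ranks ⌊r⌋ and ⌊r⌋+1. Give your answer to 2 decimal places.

49.64

Sorted: 23.0, 25.0, 26.5, 29.1, 32.8, 34.5, 39.8, 43.1, 45.1, 48.5, 48.8, 50.9, 53.1, 53.9.
n = 14.
r = 1 + (80/100)·(14 − 1) = 1 + 10.4 = 11.4.
Rank 11 is 48.8 and rank 12 is 50.9.
Interpolate: 48.8 + 0.4·(50.9 − 48.8) = 48.8 + 0.4·2.1 = 49.64.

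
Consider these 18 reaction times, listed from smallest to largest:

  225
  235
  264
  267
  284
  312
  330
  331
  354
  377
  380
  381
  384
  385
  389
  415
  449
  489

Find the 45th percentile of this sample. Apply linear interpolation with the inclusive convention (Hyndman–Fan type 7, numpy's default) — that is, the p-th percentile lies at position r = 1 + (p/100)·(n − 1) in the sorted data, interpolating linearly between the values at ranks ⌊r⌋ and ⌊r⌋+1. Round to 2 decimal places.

n = 18.
r = 1 + (45/100)·(18 − 1) = 1 + 7.65 = 8.65.
Rank 8 is 331 and rank 9 is 354.
Interpolate: 331 + 0.65·(354 − 331) = 331 + 0.65·23 = 345.95.

345.95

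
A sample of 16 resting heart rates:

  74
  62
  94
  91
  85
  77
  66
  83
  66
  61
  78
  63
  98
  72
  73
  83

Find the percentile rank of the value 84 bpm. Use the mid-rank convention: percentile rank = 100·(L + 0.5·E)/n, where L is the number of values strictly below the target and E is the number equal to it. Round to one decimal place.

75.0

Sorted: 61, 62, 63, 66, 66, 72, 73, 74, 77, 78, 83, 83, 85, 91, 94, 98.
Count below 84: L = 12; count equal: E = 0; n = 16.
Percentile rank = 100·(12 + 0.5·0)/16 = 100·12/16 = 75.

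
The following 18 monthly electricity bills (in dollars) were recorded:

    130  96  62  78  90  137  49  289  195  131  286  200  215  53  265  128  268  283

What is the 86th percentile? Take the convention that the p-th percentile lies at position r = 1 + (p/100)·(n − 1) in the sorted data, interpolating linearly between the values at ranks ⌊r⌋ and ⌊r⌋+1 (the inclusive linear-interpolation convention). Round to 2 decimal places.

Sorted: 49, 53, 62, 78, 90, 96, 128, 130, 131, 137, 195, 200, 215, 265, 268, 283, 286, 289.
n = 18.
r = 1 + (86/100)·(18 − 1) = 1 + 14.62 = 15.62.
Rank 15 is 268 and rank 16 is 283.
Interpolate: 268 + 0.62·(283 − 268) = 268 + 0.62·15 = 277.3.

277.30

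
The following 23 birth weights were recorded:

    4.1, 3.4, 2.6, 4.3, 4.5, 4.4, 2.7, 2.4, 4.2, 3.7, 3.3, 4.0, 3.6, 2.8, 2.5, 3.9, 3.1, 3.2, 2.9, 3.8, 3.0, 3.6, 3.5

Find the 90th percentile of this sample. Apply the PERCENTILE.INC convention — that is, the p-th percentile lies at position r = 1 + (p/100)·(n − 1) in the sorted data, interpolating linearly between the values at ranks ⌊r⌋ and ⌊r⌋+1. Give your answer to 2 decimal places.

4.28

Sorted: 2.4, 2.5, 2.6, 2.7, 2.8, 2.9, 3.0, 3.1, 3.2, 3.3, 3.4, 3.5, 3.6, 3.6, 3.7, 3.8, 3.9, 4.0, 4.1, 4.2, 4.3, 4.4, 4.5.
n = 23.
r = 1 + (90/100)·(23 − 1) = 1 + 19.8 = 20.8.
Rank 20 is 4.2 and rank 21 is 4.3.
Interpolate: 4.2 + 0.8·(4.3 − 4.2) = 4.2 + 0.8·0.1 = 4.28.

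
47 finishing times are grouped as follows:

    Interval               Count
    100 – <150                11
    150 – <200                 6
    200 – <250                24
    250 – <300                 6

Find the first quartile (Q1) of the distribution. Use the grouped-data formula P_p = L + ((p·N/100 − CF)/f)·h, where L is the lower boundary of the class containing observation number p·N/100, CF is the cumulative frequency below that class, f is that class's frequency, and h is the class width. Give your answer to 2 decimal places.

N = 47; target position k = 25/100 · 47 = 11.75.
Cumulative frequencies: 11, 17, 41, 47.
Observation 11.75 falls in the class 150 – <200.
L = 150, CF = 11, f = 6, h = 50.
P25 = 150 + ((11.75 − 11)/6)·50 = 150 + 6.25 = 156.25.

156.25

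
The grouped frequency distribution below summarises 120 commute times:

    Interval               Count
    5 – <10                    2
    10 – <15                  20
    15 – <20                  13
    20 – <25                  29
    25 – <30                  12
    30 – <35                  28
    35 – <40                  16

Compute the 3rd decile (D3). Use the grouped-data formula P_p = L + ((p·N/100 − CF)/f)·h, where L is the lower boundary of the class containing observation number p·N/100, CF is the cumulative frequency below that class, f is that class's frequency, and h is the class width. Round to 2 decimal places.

20.17

N = 120; target position k = 30/100 · 120 = 36.
Cumulative frequencies: 2, 22, 35, 64, 76, 104, 120.
Observation 36 falls in the class 20 – <25.
L = 20, CF = 35, f = 29, h = 5.
P30 = 20 + ((36 − 35)/29)·5 = 20 + 0.172414 = 20.1724.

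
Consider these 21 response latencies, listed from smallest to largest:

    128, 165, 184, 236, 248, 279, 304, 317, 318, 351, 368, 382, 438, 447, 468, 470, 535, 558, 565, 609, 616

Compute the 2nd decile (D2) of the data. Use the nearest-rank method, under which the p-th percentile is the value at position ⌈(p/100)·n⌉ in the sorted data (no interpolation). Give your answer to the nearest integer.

n = 21.
Position = ⌈20/100 · 21⌉ = ⌈4.2⌉ = 5.
The value at rank 5 is 248.

248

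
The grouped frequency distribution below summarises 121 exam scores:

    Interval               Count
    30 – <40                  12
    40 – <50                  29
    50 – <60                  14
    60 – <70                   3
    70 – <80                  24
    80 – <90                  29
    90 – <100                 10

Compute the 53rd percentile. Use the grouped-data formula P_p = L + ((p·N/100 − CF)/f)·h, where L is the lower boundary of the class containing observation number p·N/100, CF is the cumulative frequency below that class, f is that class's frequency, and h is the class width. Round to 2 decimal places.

72.55

N = 121; target position k = 53/100 · 121 = 64.13.
Cumulative frequencies: 12, 41, 55, 58, 82, 111, 121.
Observation 64.13 falls in the class 70 – <80.
L = 70, CF = 58, f = 24, h = 10.
P53 = 70 + ((64.13 − 58)/24)·10 = 70 + 2.55417 = 72.5542.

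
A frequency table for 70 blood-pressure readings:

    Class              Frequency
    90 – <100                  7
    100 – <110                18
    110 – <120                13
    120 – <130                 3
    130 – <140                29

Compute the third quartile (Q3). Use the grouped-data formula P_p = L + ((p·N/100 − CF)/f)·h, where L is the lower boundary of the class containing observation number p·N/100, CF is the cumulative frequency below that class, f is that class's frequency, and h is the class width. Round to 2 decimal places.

133.97

N = 70; target position k = 75/100 · 70 = 52.5.
Cumulative frequencies: 7, 25, 38, 41, 70.
Observation 52.5 falls in the class 130 – <140.
L = 130, CF = 41, f = 29, h = 10.
P75 = 130 + ((52.5 − 41)/29)·10 = 130 + 3.96552 = 133.966.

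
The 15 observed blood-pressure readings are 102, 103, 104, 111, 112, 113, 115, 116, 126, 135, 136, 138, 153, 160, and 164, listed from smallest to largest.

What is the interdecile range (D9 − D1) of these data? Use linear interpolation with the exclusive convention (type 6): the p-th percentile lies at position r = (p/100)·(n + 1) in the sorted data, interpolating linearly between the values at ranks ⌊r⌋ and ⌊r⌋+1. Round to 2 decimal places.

n = 15.
P10: r = 1.6; ranks 1–2 are 102, 103; interpolating gives 102.6.
P90: r = 14.4; ranks 14–15 are 160, 164; interpolating gives 161.6.
Difference: 161.6 − 102.6 = 59.

59.00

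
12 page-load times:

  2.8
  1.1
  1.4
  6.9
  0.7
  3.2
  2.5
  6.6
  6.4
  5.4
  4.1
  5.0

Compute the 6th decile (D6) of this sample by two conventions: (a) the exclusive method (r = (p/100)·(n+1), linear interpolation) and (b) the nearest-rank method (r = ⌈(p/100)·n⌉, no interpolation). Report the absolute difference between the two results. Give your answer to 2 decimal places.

Sorted: 0.7, 1.1, 1.4, 2.5, 2.8, 3.2, 4.1, 5.0, 5.4, 6.4, 6.6, 6.9.
n = 12.
(a) r = 7.8; between ranks 7 (4.1) and 8 (5.0): 4.82.
(b) the nearest-rank method: rank 8 → 5.
|4.82 − 5| = 0.18.

0.18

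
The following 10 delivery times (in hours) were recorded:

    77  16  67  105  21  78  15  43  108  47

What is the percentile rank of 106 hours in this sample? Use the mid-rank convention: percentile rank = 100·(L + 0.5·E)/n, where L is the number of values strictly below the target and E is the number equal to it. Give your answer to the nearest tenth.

Sorted: 15, 16, 21, 43, 47, 67, 77, 78, 105, 108.
Count below 106: L = 9; count equal: E = 0; n = 10.
Percentile rank = 100·(9 + 0.5·0)/10 = 100·9/10 = 90.

90.0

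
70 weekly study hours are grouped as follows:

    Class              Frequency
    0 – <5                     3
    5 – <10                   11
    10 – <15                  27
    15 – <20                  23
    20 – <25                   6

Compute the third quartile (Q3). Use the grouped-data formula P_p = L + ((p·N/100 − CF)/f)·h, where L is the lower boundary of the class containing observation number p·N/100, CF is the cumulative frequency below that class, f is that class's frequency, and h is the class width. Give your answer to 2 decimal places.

N = 70; target position k = 75/100 · 70 = 52.5.
Cumulative frequencies: 3, 14, 41, 64, 70.
Observation 52.5 falls in the class 15 – <20.
L = 15, CF = 41, f = 23, h = 5.
P75 = 15 + ((52.5 − 41)/23)·5 = 15 + 2.5 = 17.5.

17.50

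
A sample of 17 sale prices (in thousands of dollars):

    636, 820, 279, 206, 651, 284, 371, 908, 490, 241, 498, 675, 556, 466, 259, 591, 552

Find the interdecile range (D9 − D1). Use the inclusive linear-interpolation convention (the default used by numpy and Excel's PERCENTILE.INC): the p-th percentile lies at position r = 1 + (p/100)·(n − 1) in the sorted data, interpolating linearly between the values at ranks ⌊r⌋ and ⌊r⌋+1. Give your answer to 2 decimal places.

481.20

Sorted: 206, 241, 259, 279, 284, 371, 466, 490, 498, 552, 556, 591, 636, 651, 675, 820, 908.
n = 17.
P10: r = 2.6; ranks 2–3 are 241, 259; interpolating gives 251.8.
P90: r = 15.4; ranks 15–16 are 675, 820; interpolating gives 733.
Difference: 733 − 251.8 = 481.2.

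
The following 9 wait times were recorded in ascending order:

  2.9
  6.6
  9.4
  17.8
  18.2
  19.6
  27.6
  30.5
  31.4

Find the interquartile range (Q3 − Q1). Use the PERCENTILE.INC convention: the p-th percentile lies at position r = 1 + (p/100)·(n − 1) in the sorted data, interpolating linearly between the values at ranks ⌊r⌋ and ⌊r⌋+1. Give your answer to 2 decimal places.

18.20

n = 9.
P25: r = 3 (integer) → 9.4.
P75: r = 7 (integer) → 27.6.
Difference: 27.6 − 9.4 = 18.2.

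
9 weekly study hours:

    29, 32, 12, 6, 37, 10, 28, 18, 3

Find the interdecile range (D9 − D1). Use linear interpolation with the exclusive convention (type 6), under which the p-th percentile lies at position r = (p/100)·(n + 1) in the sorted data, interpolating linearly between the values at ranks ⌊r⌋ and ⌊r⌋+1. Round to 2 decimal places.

34.00

Sorted: 3, 6, 10, 12, 18, 28, 29, 32, 37.
n = 9.
P10: r = 1 (integer) → 3.
P90: r = 9 (integer) → 37.
Difference: 37 − 3 = 34.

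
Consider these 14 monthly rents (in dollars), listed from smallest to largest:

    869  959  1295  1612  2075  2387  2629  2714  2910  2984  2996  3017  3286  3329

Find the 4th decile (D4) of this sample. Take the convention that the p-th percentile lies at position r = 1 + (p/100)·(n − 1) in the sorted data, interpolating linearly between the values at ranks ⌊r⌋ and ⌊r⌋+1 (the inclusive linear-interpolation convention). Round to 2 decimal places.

2435.40

n = 14.
r = 1 + (40/100)·(14 − 1) = 1 + 5.2 = 6.2.
Rank 6 is 2387 and rank 7 is 2629.
Interpolate: 2387 + 0.2·(2629 − 2387) = 2387 + 0.2·242 = 2435.4.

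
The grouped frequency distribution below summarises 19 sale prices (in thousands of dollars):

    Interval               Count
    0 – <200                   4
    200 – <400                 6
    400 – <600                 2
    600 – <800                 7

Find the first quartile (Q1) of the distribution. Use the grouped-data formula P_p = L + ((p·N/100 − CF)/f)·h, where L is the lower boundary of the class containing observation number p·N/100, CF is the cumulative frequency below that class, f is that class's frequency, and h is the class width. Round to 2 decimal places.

225.00

N = 19; target position k = 25/100 · 19 = 4.75.
Cumulative frequencies: 4, 10, 12, 19.
Observation 4.75 falls in the class 200 – <400.
L = 200, CF = 4, f = 6, h = 200.
P25 = 200 + ((4.75 − 4)/6)·200 = 200 + 25 = 225.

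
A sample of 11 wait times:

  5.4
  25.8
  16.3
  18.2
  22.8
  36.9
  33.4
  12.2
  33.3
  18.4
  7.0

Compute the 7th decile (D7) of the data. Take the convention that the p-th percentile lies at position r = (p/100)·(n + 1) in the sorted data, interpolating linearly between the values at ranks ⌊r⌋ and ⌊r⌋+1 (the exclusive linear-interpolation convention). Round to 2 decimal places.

Sorted: 5.4, 7.0, 12.2, 16.3, 18.2, 18.4, 22.8, 25.8, 33.3, 33.4, 36.9.
n = 11.
r = (70/100)·(11 + 1) = 8.4.
Rank 8 is 25.8 and rank 9 is 33.3.
Interpolate: 25.8 + 0.4·(33.3 − 25.8) = 25.8 + 0.4·7.5 = 28.8.

28.80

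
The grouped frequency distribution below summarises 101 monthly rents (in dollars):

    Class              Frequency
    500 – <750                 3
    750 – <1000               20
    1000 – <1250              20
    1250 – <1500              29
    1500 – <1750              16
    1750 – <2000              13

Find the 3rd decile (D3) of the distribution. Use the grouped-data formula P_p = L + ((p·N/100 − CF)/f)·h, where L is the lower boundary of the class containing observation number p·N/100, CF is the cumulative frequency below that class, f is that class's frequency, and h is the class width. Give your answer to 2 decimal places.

1091.25

N = 101; target position k = 30/100 · 101 = 30.3.
Cumulative frequencies: 3, 23, 43, 72, 88, 101.
Observation 30.3 falls in the class 1000 – <1250.
L = 1000, CF = 23, f = 20, h = 250.
P30 = 1000 + ((30.3 − 23)/20)·250 = 1000 + 91.25 = 1091.25.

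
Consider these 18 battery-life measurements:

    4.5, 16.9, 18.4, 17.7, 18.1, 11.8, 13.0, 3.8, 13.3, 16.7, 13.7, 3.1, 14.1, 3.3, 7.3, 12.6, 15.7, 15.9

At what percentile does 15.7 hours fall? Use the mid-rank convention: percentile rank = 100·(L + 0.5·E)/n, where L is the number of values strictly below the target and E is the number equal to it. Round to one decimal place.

63.9

Sorted: 3.1, 3.3, 3.8, 4.5, 7.3, 11.8, 12.6, 13.0, 13.3, 13.7, 14.1, 15.7, 15.9, 16.7, 16.9, 17.7, 18.1, 18.4.
Count below 15.7: L = 11; count equal: E = 1; n = 18.
Percentile rank = 100·(11 + 0.5·1)/18 = 100·11.5/18 = 63.89.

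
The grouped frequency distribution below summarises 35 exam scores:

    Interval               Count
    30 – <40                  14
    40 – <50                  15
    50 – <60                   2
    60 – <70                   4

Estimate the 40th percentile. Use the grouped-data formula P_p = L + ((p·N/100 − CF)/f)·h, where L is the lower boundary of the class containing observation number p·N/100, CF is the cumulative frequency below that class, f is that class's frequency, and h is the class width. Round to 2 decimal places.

N = 35; target position k = 40/100 · 35 = 14.
Cumulative frequencies: 14, 29, 31, 35.
Observation 14 falls in the class 30 – <40.
L = 30, CF = 0, f = 14, h = 10.
P40 = 30 + ((14 − 0)/14)·10 = 30 + 10 = 40.

40.00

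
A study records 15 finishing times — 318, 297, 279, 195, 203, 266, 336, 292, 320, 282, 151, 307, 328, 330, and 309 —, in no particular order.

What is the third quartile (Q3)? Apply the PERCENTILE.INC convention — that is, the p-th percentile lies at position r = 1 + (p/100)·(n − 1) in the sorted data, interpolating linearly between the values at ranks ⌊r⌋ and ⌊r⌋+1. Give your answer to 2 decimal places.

Sorted: 151, 195, 203, 266, 279, 282, 292, 297, 307, 309, 318, 320, 328, 330, 336.
n = 15.
r = 1 + (75/100)·(15 − 1) = 1 + 10.5 = 11.5.
Rank 11 is 318 and rank 12 is 320.
Interpolate: 318 + 0.5·(320 − 318) = 318 + 0.5·2 = 319.

319.00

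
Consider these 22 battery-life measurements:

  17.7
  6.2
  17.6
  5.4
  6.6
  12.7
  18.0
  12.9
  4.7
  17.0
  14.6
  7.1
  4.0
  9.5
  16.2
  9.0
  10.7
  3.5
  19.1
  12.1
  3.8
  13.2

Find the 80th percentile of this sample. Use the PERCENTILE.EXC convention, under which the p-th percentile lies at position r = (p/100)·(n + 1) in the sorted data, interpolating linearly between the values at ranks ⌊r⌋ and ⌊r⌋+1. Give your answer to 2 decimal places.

17.24

Sorted: 3.5, 3.8, 4.0, 4.7, 5.4, 6.2, 6.6, 7.1, 9.0, 9.5, 10.7, 12.1, 12.7, 12.9, 13.2, 14.6, 16.2, 17.0, 17.6, 17.7, 18.0, 19.1.
n = 22.
r = (80/100)·(22 + 1) = 18.4.
Rank 18 is 17.0 and rank 19 is 17.6.
Interpolate: 17.0 + 0.4·(17.6 − 17.0) = 17.0 + 0.4·0.6 = 17.24.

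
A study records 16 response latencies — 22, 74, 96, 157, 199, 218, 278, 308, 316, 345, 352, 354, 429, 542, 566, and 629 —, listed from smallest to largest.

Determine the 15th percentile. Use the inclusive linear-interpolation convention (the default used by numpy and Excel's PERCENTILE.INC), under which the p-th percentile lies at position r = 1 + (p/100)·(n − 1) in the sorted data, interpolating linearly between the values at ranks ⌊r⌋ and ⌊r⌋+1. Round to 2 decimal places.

111.25

n = 16.
r = 1 + (15/100)·(16 − 1) = 1 + 2.25 = 3.25.
Rank 3 is 96 and rank 4 is 157.
Interpolate: 96 + 0.25·(157 − 96) = 96 + 0.25·61 = 111.25.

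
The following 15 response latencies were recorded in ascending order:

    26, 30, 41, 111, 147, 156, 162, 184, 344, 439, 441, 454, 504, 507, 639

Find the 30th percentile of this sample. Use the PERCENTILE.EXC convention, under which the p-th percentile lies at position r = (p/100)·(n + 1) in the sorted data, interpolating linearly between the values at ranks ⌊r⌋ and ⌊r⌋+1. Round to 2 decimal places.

139.80

n = 15.
r = (30/100)·(15 + 1) = 4.8.
Rank 4 is 111 and rank 5 is 147.
Interpolate: 111 + 0.8·(147 − 111) = 111 + 0.8·36 = 139.8.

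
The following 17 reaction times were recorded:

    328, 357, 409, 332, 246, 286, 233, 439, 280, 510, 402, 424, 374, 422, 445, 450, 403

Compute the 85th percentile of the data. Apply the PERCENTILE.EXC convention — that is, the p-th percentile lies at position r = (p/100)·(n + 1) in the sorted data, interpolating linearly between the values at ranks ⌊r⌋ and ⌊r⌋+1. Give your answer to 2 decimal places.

Sorted: 233, 246, 280, 286, 328, 332, 357, 374, 402, 403, 409, 422, 424, 439, 445, 450, 510.
n = 17.
r = (85/100)·(17 + 1) = 15.3.
Rank 15 is 445 and rank 16 is 450.
Interpolate: 445 + 0.3·(450 − 445) = 445 + 0.3·5 = 446.5.

446.50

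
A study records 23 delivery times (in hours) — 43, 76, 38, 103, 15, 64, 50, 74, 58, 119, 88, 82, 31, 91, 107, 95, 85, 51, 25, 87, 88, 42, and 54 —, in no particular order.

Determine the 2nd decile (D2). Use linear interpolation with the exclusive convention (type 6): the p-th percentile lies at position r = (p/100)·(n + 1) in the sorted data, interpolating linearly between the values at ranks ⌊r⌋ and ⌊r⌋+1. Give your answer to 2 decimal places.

41.20

Sorted: 15, 25, 31, 38, 42, 43, 50, 51, 54, 58, 64, 74, 76, 82, 85, 87, 88, 88, 91, 95, 103, 107, 119.
n = 23.
r = (20/100)·(23 + 1) = 4.8.
Rank 4 is 38 and rank 5 is 42.
Interpolate: 38 + 0.8·(42 − 38) = 38 + 0.8·4 = 41.2.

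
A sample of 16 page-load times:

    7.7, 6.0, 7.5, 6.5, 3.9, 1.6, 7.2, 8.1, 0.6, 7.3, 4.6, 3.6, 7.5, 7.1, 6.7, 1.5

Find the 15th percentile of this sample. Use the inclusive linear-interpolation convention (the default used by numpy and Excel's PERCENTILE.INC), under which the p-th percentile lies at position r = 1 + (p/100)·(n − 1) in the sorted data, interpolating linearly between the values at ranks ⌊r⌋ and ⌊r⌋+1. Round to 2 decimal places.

2.10

Sorted: 0.6, 1.5, 1.6, 3.6, 3.9, 4.6, 6.0, 6.5, 6.7, 7.1, 7.2, 7.3, 7.5, 7.5, 7.7, 8.1.
n = 16.
r = 1 + (15/100)·(16 − 1) = 1 + 2.25 = 3.25.
Rank 3 is 1.6 and rank 4 is 3.6.
Interpolate: 1.6 + 0.25·(3.6 − 1.6) = 1.6 + 0.25·2 = 2.1.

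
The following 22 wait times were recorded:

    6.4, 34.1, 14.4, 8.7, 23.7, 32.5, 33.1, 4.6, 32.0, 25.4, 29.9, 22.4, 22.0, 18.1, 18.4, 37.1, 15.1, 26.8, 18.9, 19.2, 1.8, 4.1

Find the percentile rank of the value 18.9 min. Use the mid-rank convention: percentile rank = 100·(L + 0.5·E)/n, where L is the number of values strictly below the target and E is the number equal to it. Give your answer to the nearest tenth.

Sorted: 1.8, 4.1, 4.6, 6.4, 8.7, 14.4, 15.1, 18.1, 18.4, 18.9, 19.2, 22.0, 22.4, 23.7, 25.4, 26.8, 29.9, 32.0, 32.5, 33.1, 34.1, 37.1.
Count below 18.9: L = 9; count equal: E = 1; n = 22.
Percentile rank = 100·(9 + 0.5·1)/22 = 100·9.5/22 = 43.18.

43.2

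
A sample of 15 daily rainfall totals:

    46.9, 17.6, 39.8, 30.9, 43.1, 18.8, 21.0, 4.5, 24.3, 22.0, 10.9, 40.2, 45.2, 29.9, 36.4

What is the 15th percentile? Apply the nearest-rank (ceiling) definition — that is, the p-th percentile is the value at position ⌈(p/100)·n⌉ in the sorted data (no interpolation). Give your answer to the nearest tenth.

17.6

Sorted: 4.5, 10.9, 17.6, 18.8, 21.0, 22.0, 24.3, 29.9, 30.9, 36.4, 39.8, 40.2, 43.1, 45.2, 46.9.
n = 15.
Position = ⌈15/100 · 15⌉ = ⌈2.25⌉ = 3.
The value at rank 3 is 17.6.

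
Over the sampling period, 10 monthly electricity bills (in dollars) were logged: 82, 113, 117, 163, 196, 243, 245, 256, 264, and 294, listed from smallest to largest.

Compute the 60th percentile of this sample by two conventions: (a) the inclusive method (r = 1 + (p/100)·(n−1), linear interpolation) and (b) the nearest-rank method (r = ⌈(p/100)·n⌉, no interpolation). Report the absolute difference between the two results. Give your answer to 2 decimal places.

0.80

n = 10.
(a) r = 6.4; between ranks 6 (243) and 7 (245): 243.8.
(b) the nearest-rank method: rank 6 → 243.
|243.8 − 243| = 0.8.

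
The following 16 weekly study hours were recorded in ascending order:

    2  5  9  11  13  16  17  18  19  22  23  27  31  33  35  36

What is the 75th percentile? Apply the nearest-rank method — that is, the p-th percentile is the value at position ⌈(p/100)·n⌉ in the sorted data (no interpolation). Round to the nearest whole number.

n = 16.
Position = ⌈75/100 · 16⌉ = ⌈12⌉ = 12.
The value at rank 12 is 27.

27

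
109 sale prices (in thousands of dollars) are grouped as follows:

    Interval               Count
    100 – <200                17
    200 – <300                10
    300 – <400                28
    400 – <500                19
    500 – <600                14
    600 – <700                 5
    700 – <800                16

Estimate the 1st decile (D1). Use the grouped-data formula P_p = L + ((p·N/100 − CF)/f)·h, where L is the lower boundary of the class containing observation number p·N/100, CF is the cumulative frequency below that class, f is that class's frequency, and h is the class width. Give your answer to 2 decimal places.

N = 109; target position k = 10/100 · 109 = 10.9.
Cumulative frequencies: 17, 27, 55, 74, 88, 93, 109.
Observation 10.9 falls in the class 100 – <200.
L = 100, CF = 0, f = 17, h = 100.
P10 = 100 + ((10.9 − 0)/17)·100 = 100 + 64.1176 = 164.118.

164.12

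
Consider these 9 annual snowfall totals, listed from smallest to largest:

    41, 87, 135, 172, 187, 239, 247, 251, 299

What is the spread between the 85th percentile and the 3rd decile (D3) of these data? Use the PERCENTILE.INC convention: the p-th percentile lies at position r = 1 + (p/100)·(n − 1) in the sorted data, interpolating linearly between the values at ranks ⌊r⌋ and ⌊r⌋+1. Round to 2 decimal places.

100.40

n = 9.
P30: r = 3.4; ranks 3–4 are 135, 172; interpolating gives 149.8.
P85: r = 7.8; ranks 7–8 are 247, 251; interpolating gives 250.2.
Difference: 250.2 − 149.8 = 100.4.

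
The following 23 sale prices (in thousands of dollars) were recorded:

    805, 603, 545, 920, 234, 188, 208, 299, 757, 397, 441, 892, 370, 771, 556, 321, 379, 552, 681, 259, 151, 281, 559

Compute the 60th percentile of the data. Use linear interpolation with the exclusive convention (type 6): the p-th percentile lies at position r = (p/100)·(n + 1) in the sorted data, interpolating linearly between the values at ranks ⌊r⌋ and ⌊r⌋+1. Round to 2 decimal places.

553.60

Sorted: 151, 188, 208, 234, 259, 281, 299, 321, 370, 379, 397, 441, 545, 552, 556, 559, 603, 681, 757, 771, 805, 892, 920.
n = 23.
r = (60/100)·(23 + 1) = 14.4.
Rank 14 is 552 and rank 15 is 556.
Interpolate: 552 + 0.4·(556 − 552) = 552 + 0.4·4 = 553.6.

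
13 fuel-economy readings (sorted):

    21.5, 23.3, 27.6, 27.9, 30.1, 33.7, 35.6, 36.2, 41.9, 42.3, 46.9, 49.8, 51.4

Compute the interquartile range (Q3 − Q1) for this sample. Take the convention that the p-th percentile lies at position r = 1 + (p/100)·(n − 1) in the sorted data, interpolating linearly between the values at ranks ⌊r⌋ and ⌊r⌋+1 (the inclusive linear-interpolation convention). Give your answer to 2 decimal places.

14.40

n = 13.
P25: r = 4 (integer) → 27.9.
P75: r = 10 (integer) → 42.3.
Difference: 42.3 − 27.9 = 14.4.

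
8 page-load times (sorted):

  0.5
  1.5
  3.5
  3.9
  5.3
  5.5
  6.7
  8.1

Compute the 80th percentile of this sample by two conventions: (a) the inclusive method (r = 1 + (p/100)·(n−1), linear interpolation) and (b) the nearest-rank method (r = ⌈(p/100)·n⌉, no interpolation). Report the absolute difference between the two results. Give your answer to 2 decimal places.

0.48

n = 8.
(a) r = 6.6; between ranks 6 (5.5) and 7 (6.7): 6.22.
(b) the nearest-rank method: rank 7 → 6.7.
|6.22 − 6.7| = 0.48.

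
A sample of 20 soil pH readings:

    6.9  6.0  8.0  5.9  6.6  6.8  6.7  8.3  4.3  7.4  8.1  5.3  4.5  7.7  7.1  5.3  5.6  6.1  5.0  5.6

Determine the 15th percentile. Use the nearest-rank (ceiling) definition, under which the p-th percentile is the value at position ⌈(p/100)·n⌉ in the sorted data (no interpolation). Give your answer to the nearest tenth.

Sorted: 4.3, 4.5, 5.0, 5.3, 5.3, 5.6, 5.6, 5.9, 6.0, 6.1, 6.6, 6.7, 6.8, 6.9, 7.1, 7.4, 7.7, 8.0, 8.1, 8.3.
n = 20.
Position = ⌈15/100 · 20⌉ = ⌈3⌉ = 3.
The value at rank 3 is 5.0.

5.0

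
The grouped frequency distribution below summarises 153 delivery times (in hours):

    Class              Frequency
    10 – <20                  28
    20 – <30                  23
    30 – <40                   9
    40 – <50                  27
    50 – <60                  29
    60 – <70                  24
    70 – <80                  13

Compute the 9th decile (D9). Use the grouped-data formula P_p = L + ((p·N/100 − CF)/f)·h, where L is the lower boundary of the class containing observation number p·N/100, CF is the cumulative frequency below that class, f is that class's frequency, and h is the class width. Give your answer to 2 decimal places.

69.04

N = 153; target position k = 90/100 · 153 = 137.7.
Cumulative frequencies: 28, 51, 60, 87, 116, 140, 153.
Observation 137.7 falls in the class 60 – <70.
L = 60, CF = 116, f = 24, h = 10.
P90 = 60 + ((137.7 − 116)/24)·10 = 60 + 9.04167 = 69.0417.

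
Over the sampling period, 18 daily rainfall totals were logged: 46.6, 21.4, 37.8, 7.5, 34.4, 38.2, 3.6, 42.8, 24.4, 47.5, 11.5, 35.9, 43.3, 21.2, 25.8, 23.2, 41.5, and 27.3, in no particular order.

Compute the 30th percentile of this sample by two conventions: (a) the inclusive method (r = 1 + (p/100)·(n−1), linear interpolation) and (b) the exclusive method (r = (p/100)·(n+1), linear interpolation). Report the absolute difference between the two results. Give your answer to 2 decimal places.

0.66

Sorted: 3.6, 7.5, 11.5, 21.2, 21.4, 23.2, 24.4, 25.8, 27.3, 34.4, 35.9, 37.8, 38.2, 41.5, 42.8, 43.3, 46.6, 47.5.
n = 18.
(a) r = 6.1; between ranks 6 (23.2) and 7 (24.4): 23.32.
(b) r = 5.7; between ranks 5 (21.4) and 6 (23.2): 22.66.
|23.32 − 22.66| = 0.66.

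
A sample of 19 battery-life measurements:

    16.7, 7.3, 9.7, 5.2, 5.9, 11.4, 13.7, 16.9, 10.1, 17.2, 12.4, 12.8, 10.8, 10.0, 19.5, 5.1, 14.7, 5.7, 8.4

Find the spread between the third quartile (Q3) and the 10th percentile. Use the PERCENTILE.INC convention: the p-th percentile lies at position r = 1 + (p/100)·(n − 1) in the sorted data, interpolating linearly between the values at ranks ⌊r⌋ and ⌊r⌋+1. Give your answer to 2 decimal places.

8.60

Sorted: 5.1, 5.2, 5.7, 5.9, 7.3, 8.4, 9.7, 10.0, 10.1, 10.8, 11.4, 12.4, 12.8, 13.7, 14.7, 16.7, 16.9, 17.2, 19.5.
n = 19.
P10: r = 2.8; ranks 2–3 are 5.2, 5.7; interpolating gives 5.6.
P75: r = 14.5; ranks 14–15 are 13.7, 14.7; interpolating gives 14.2.
Difference: 14.2 − 5.6 = 8.6.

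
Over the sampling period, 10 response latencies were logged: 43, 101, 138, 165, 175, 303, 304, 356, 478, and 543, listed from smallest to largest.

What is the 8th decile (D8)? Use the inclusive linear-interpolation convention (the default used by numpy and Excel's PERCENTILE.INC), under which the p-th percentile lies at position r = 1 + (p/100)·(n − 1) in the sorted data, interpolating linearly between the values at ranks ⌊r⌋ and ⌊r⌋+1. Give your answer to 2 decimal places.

380.40

n = 10.
r = 1 + (80/100)·(10 − 1) = 1 + 7.2 = 8.2.
Rank 8 is 356 and rank 9 is 478.
Interpolate: 356 + 0.2·(478 − 356) = 356 + 0.2·122 = 380.4.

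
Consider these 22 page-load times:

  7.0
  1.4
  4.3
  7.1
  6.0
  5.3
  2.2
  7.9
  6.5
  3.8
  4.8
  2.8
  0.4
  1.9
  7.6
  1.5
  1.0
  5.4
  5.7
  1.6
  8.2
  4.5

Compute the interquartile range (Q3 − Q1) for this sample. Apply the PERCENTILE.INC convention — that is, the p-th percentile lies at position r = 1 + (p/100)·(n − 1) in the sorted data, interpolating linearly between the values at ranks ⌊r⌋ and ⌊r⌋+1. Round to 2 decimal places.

Sorted: 0.4, 1.0, 1.4, 1.5, 1.6, 1.9, 2.2, 2.8, 3.8, 4.3, 4.5, 4.8, 5.3, 5.4, 5.7, 6.0, 6.5, 7.0, 7.1, 7.6, 7.9, 8.2.
n = 22.
P25: r = 6.25; ranks 6–7 are 1.9, 2.2; interpolating gives 1.975.
P75: r = 16.75; ranks 16–17 are 6.0, 6.5; interpolating gives 6.375.
Difference: 6.375 − 1.975 = 4.4.

4.40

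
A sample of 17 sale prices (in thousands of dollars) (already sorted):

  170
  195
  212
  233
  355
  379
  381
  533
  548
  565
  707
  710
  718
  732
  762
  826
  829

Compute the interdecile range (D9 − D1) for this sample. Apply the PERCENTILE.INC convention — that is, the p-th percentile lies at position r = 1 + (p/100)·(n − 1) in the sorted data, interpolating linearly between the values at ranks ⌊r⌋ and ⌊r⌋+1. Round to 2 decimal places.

582.40

n = 17.
P10: r = 2.6; ranks 2–3 are 195, 212; interpolating gives 205.2.
P90: r = 15.4; ranks 15–16 are 762, 826; interpolating gives 787.6.
Difference: 787.6 − 205.2 = 582.4.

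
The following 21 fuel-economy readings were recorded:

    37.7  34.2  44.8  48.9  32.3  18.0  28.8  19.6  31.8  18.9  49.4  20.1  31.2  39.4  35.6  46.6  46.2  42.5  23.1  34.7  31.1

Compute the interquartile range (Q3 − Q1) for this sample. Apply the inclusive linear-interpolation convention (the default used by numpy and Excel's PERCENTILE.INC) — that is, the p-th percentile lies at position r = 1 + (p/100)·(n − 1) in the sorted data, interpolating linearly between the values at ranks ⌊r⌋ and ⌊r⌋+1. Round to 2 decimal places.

13.70

Sorted: 18.0, 18.9, 19.6, 20.1, 23.1, 28.8, 31.1, 31.2, 31.8, 32.3, 34.2, 34.7, 35.6, 37.7, 39.4, 42.5, 44.8, 46.2, 46.6, 48.9, 49.4.
n = 21.
P25: r = 6 (integer) → 28.8.
P75: r = 16 (integer) → 42.5.
Difference: 42.5 − 28.8 = 13.7.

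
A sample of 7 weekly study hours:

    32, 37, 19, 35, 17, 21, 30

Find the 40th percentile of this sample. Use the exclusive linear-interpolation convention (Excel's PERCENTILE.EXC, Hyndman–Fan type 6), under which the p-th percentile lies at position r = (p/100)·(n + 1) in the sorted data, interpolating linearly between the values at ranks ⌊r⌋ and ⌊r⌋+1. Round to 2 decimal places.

22.80

Sorted: 17, 19, 21, 30, 32, 35, 37.
n = 7.
r = (40/100)·(7 + 1) = 3.2.
Rank 3 is 21 and rank 4 is 30.
Interpolate: 21 + 0.2·(30 − 21) = 21 + 0.2·9 = 22.8.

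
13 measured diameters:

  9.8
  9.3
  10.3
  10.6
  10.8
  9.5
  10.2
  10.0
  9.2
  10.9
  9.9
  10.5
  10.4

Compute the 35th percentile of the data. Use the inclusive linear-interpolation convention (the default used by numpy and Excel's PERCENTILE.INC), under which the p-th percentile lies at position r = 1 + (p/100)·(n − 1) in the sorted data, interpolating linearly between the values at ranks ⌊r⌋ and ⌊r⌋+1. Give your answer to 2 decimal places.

9.92

Sorted: 9.2, 9.3, 9.5, 9.8, 9.9, 10.0, 10.2, 10.3, 10.4, 10.5, 10.6, 10.8, 10.9.
n = 13.
r = 1 + (35/100)·(13 − 1) = 1 + 4.2 = 5.2.
Rank 5 is 9.9 and rank 6 is 10.0.
Interpolate: 9.9 + 0.2·(10.0 − 9.9) = 9.9 + 0.2·0.1 = 9.92.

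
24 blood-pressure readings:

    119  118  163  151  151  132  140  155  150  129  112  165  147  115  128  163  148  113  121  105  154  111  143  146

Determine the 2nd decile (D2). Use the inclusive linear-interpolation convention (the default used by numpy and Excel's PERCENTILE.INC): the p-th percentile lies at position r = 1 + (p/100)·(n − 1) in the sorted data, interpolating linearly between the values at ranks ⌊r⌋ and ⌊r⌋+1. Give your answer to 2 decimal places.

Sorted: 105, 111, 112, 113, 115, 118, 119, 121, 128, 129, 132, 140, 143, 146, 147, 148, 150, 151, 151, 154, 155, 163, 163, 165.
n = 24.
r = 1 + (20/100)·(24 − 1) = 1 + 4.6 = 5.6.
Rank 5 is 115 and rank 6 is 118.
Interpolate: 115 + 0.6·(118 − 115) = 115 + 0.6·3 = 116.8.

116.80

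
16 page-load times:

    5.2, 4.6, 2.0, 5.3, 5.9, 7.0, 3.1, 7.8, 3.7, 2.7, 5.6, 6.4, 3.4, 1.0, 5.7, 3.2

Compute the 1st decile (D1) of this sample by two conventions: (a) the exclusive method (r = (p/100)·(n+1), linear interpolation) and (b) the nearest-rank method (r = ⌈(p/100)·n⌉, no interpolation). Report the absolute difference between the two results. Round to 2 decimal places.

Sorted: 1.0, 2.0, 2.7, 3.1, 3.2, 3.4, 3.7, 4.6, 5.2, 5.3, 5.6, 5.7, 5.9, 6.4, 7.0, 7.8.
n = 16.
(a) r = 1.7; between ranks 1 (1.0) and 2 (2.0): 1.7.
(b) the nearest-rank method: rank 2 → 2.
|1.7 − 2| = 0.3.

0.30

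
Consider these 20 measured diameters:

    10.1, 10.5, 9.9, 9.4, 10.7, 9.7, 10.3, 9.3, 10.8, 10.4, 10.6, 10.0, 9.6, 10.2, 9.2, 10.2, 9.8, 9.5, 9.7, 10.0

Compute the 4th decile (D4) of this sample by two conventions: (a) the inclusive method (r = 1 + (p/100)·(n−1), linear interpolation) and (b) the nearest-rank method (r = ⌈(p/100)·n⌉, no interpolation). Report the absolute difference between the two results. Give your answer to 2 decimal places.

0.06

Sorted: 9.2, 9.3, 9.4, 9.5, 9.6, 9.7, 9.7, 9.8, 9.9, 10.0, 10.0, 10.1, 10.2, 10.2, 10.3, 10.4, 10.5, 10.6, 10.7, 10.8.
n = 20.
(a) r = 8.6; between ranks 8 (9.8) and 9 (9.9): 9.86.
(b) the nearest-rank method: rank 8 → 9.8.
|9.86 − 9.8| = 0.06.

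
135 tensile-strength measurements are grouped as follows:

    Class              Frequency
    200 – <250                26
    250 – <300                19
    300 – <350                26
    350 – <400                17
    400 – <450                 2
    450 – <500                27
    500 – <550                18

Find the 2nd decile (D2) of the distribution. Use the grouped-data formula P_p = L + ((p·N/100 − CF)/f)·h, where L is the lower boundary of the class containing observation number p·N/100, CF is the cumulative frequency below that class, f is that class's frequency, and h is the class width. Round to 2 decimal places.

N = 135; target position k = 20/100 · 135 = 27.
Cumulative frequencies: 26, 45, 71, 88, 90, 117, 135.
Observation 27 falls in the class 250 – <300.
L = 250, CF = 26, f = 19, h = 50.
P20 = 250 + ((27 − 26)/19)·50 = 250 + 2.63158 = 252.632.

252.63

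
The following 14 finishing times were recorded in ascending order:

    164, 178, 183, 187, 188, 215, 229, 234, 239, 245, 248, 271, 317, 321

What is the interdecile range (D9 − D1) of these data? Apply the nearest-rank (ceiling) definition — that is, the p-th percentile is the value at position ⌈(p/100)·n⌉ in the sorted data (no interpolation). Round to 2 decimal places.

n = 14.
P10: rank ⌈10/100·14⌉ = 2 → 178.
P90: rank ⌈90/100·14⌉ = 13 → 317.
Difference: 317 − 178 = 139.

139.00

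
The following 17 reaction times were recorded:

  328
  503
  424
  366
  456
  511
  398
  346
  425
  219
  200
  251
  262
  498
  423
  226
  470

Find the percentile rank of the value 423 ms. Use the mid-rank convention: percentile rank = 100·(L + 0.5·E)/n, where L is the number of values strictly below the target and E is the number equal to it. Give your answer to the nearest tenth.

55.9

Sorted: 200, 219, 226, 251, 262, 328, 346, 366, 398, 423, 424, 425, 456, 470, 498, 503, 511.
Count below 423: L = 9; count equal: E = 1; n = 17.
Percentile rank = 100·(9 + 0.5·1)/17 = 100·9.5/17 = 55.88.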